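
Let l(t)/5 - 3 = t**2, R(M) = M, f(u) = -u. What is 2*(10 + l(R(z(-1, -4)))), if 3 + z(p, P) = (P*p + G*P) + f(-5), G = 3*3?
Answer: 9050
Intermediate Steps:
G = 9
z(p, P) = 2 + 9*P + P*p (z(p, P) = -3 + ((P*p + 9*P) - 1*(-5)) = -3 + ((9*P + P*p) + 5) = -3 + (5 + 9*P + P*p) = 2 + 9*P + P*p)
l(t) = 15 + 5*t**2
2*(10 + l(R(z(-1, -4)))) = 2*(10 + (15 + 5*(2 + 9*(-4) - 4*(-1))**2)) = 2*(10 + (15 + 5*(2 - 36 + 4)**2)) = 2*(10 + (15 + 5*(-30)**2)) = 2*(10 + (15 + 5*900)) = 2*(10 + (15 + 4500)) = 2*(10 + 4515) = 2*4525 = 9050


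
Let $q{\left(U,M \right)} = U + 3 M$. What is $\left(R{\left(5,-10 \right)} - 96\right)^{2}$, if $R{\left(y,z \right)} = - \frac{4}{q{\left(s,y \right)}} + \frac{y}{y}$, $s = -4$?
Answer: $\frac{1100401}{121} \approx 9094.2$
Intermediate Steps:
$R{\left(y,z \right)} = 1 - \frac{4}{-4 + 3 y}$ ($R{\left(y,z \right)} = - \frac{4}{-4 + 3 y} + \frac{y}{y} = - \frac{4}{-4 + 3 y} + 1 = 1 - \frac{4}{-4 + 3 y}$)
$\left(R{\left(5,-10 \right)} - 96\right)^{2} = \left(\frac{-8 + 3 \cdot 5}{-4 + 3 \cdot 5} - 96\right)^{2} = \left(\frac{-8 + 15}{-4 + 15} - 96\right)^{2} = \left(\frac{1}{11} \cdot 7 - 96\right)^{2} = \left(\frac{7}{11} - 96\right)^{2} = \left(- \frac{1049}{11}\right)^{2} = \frac{1100401}{121}$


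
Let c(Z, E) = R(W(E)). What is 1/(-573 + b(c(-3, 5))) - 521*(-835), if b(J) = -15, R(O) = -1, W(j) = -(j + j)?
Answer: 255800579/588 ≈ 4.3504e+5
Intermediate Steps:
W(j) = -2*j
c(Z, E) = -1
1/(-573 + b(c(-3, 5))) - 521*(-835) = 1/(-573 - 15) - 521*(-835) = 1/(-588) + 435035 = -1/588 + 435035 = 255800579/588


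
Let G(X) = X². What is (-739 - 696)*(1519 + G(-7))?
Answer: -2250080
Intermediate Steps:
(-739 - 696)*(1519 + G(-7)) = (-739 - 696)*(1519 + (-7)²) = -1435*(1519 + 49) = -1435*1568 = -2250080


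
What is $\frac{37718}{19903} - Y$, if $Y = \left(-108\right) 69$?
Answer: $\frac{148354874}{19903} \approx 7453.9$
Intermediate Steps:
$Y = -7452$
$\frac{37718}{19903} - Y = \frac{37718}{19903} - -7452 = 37718 \cdot \frac{1}{19903} + 7452 = \frac{37718}{19903} + 7452 = \frac{148354874}{19903}$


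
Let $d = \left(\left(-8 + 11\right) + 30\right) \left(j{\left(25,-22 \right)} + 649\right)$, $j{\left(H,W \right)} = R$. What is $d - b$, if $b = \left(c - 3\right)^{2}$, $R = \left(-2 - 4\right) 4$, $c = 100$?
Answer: $11216$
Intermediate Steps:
$R = -24$ ($R = \left(-6\right) 4 = -24$)
$j{\left(H,W \right)} = -24$
$d = 20625$ ($d = \left(\left(-8 + 11\right) + 30\right) \left(-24 + 649\right) = \left(3 + 30\right) 625 = 33 \cdot 625 = 20625$)
$b = 9409$ ($b = \left(100 - 3\right)^{2} = 97^{2} = 9409$)
$d - b = 20625 - 9409 = 11216$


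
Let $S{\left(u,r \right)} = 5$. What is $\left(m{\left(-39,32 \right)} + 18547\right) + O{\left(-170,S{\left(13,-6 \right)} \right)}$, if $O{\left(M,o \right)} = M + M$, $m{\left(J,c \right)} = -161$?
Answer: $18046$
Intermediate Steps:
$O{\left(M,o \right)} = 2 M$
$\left(m{\left(-39,32 \right)} + 18547\right) + O{\left(-170,S{\left(13,-6 \right)} \right)} = \left(-161 + 18547\right) + 2 \left(-170\right) = 18386 - 340 = 18046$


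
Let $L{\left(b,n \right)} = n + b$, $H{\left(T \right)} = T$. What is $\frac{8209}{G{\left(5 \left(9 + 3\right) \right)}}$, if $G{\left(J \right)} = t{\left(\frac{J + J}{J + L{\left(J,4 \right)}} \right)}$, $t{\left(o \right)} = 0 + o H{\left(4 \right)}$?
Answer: $\frac{254479}{120} \approx 2120.7$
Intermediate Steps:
$L{\left(b,n \right)} = b + n$
$t{\left(o \right)} = 4 o$ ($t{\left(o \right)} = 0 + o 4 = 0 + 4 o = 4 o$)
$G{\left(J \right)} = \frac{8 J}{4 + 2 J}$ ($G{\left(J \right)} = 4 \frac{J + J}{J + \left(J + 4\right)} = 4 \frac{2 J}{J + \left(4 + J\right)} = 4 \frac{2 J}{4 + 2 J} = \frac{8 J}{4 + 2 J}$)
$\frac{8209}{G{\left(5 \left(9 + 3\right) \right)}} = \frac{8209}{4 \cdot 5 \left(9 + 3\right) \frac{1}{2 + 5 \left(9 + 3\right)}} = \frac{8209}{4 \cdot 5 \cdot 12 \frac{1}{2 + 5 \cdot 12}} = \frac{8209}{4 \cdot 60 \frac{1}{2 + 60}} = \frac{8209}{4 \cdot 60 \cdot \frac{1}{62}} = \frac{8209}{\frac{120}{31}} = 8209 \cdot \frac{31}{120} = \frac{254479}{120}$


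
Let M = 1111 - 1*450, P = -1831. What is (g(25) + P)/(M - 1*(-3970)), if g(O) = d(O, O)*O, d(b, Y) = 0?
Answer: -1831/4631 ≈ -0.39538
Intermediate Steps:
g(O) = 0 (g(O) = 0*O = 0)
M = 661 (M = 1111 - 450 = 661)
(g(25) + P)/(M - 1*(-3970)) = (0 - 1831)/(661 - 1*(-3970)) = -1831/(661 + 3970) = -1831/4631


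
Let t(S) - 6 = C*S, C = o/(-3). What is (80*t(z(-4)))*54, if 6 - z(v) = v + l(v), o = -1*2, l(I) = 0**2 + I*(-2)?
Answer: 31680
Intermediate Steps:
l(I) = -2*I (l(I) = 0 - 2*I = -2*I)
o = -2
z(v) = 6 + v (z(v) = 6 - (v - 2*v) = 6 - (-1)*v = 6 + v)
C = 2/3 (C = -2/(-3) = -2*(-1/3) = 2/3 ≈ 0.66667)
t(S) = 6 + 2*S/3
(80*t(z(-4)))*54 = (80*(6 + 2*(6 - 4)/3))*54 = (80*(6 + (2/3)*2))*54 = (80*(6 + 4/3))*54 = (80*(22/3))*54 = (1760/3)*54 = 31680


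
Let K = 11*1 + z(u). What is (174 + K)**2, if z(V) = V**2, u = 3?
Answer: 37636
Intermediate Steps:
K = 20 (K = 11*1 + 3**2 = 11 + 9 = 20)
(174 + K)**2 = (174 + 20)**2 = 194**2 = 37636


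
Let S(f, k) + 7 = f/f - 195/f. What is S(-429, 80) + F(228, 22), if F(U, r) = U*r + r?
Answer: 55357/11 ≈ 5032.5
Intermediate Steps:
F(U, r) = r + U*r
S(f, k) = -6 - 195/f (S(f, k) = -7 + (f/f - 195/f) = -7 + (1 - 195/f) = -6 - 195/f)
S(-429, 80) + F(228, 22) = (-6 - 195/(-429)) + 22*(1 + 228) = (-6 - 195*(-1/429)) + 22*229 = (-6 + 5/11) + 5038 = -61/11 + 5038 = 55357/11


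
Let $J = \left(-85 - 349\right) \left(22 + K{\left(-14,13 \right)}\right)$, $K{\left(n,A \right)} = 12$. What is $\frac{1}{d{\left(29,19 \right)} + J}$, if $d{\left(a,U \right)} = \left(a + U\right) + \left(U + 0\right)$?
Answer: $- \frac{1}{14689} \approx -6.8078 \cdot 10^{-5}$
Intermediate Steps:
$d{\left(a,U \right)} = a + 2 U$ ($d{\left(a,U \right)} = \left(U + a\right) + U = a + 2 U$)
$J = -14756$ ($J = \left(-85 - 349\right) \left(22 + 12\right) = \left(-434\right) 34 = -14756$)
$\frac{1}{d{\left(29,19 \right)} + J} = \frac{1}{\left(29 + 2 \cdot 19\right) - 14756} = \frac{1}{\left(29 + 38\right) - 14756} = \frac{1}{67 - 14756} = \frac{1}{-14689} = - \frac{1}{14689}$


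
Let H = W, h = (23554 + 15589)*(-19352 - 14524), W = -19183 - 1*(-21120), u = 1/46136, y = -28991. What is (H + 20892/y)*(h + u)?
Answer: -3434135151759940299725/1337528776 ≈ -2.5675e+12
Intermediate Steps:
u = 1/46136 ≈ 2.1675e-5
W = 1937 (W = -19183 + 21120 = 1937)
h = -1326008268 (h = 39143*(-33876) = -1326008268)
H = 1937
(H + 20892/y)*(h + u) = (1937 + 20892/(-28991))*(-1326008268 + 1/46136) = (1937 + 20892*(-1/28991))*(-61176717452447/46136) = (1937 - 20892/28991)*(-61176717452447/46136) = (56134675/28991)*(-61176717452447/46136) = -3434135151759940299725/1337528776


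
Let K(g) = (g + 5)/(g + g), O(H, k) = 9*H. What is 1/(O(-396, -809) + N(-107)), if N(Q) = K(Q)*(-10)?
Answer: -107/381858 ≈ -0.00028021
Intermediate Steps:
K(g) = (5 + g)/(2*g) (K(g) = (5 + g)/((2*g)) = (5 + g)*(1/(2*g)) = (5 + g)/(2*g))
N(Q) = -5*(5 + Q)/Q (N(Q) = ((5 + Q)/(2*Q))*(-10) = -5*(5 + Q)/Q)
1/(O(-396, -809) + N(-107)) = 1/(9*(-396) + (-5 - 25/(-107))) = 1/(-3564 + (-5 - 25*(-1/107))) = 1/(-3564 + (-5 + 25/107)) = 1/(-3564 - 510/107) = 1/(-381858/107) = -107/381858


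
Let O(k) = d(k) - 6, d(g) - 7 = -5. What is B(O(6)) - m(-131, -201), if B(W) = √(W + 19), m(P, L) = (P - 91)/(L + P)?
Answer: -111/166 + √15 ≈ 3.2043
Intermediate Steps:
d(g) = 2 (d(g) = 7 - 5 = 2)
m(P, L) = (-91 + P)/(L + P)
O(k) = -4 (O(k) = 2 - 6 = -4)
B(W) = √(19 + W)
B(O(6)) - m(-131, -201) = √(19 - 4) - (-91 - 131)/(-201 - 131) = √15 - (-222)/(-332) = √15 - (-1)*(-222)/332 = √15 - 1*111/166 = √15 - 111/166 = -111/166 + √15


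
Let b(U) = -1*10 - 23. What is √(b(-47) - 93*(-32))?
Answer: 3*√327 ≈ 54.249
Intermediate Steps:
b(U) = -33 (b(U) = -10 - 23 = -33)
√(b(-47) - 93*(-32)) = √(-33 - 93*(-32)) = √(-33 + 2976) = √2943 = 3*√327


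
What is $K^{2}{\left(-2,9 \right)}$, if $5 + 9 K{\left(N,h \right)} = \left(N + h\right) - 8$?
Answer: $\frac{4}{9} \approx 0.44444$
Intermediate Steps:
$K{\left(N,h \right)} = - \frac{13}{9} + \frac{N}{9} + \frac{h}{9}$ ($K{\left(N,h \right)} = - \frac{5}{9} + \frac{\left(N + h\right) - 8}{9} = - \frac{5}{9} + \frac{-8 + N + h}{9} = - \frac{5}{9} + \left(- \frac{8}{9} + \frac{N}{9} + \frac{h}{9}\right) = - \frac{13}{9} + \frac{N}{9} + \frac{h}{9}$)
$K^{2}{\left(-2,9 \right)} = \left(- \frac{13}{9} + \frac{1}{9} \left(-2\right) + \frac{1}{9} \cdot 9\right)^{2} = \left(- \frac{13}{9} - \frac{2}{9} + 1\right)^{2} = \left(- \frac{2}{3}\right)^{2} = \frac{4}{9}$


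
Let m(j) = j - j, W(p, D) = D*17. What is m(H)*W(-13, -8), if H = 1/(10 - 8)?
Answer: 0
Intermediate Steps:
W(p, D) = 17*D
H = ½ (H = 1/2 = ½ ≈ 0.50000)
m(j) = 0
m(H)*W(-13, -8) = 0*(17*(-8)) = 0*(-136) = 0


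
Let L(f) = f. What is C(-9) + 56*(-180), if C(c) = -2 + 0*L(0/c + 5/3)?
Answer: -10082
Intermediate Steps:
C(c) = -2 (C(c) = -2 + 0*(0/c + 5/3) = -2 + 0*(0 + 5*(⅓)) = -2 + 0*(0 + 5/3) = -2 + 0*(5/3) = -2 + 0 = -2)
C(-9) + 56*(-180) = -2 + 56*(-180) = -2 - 10080 = -10082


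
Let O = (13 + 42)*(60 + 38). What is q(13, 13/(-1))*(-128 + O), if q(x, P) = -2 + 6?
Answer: 21048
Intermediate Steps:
O = 5390 (O = 55*98 = 5390)
q(x, P) = 4
q(13, 13/(-1))*(-128 + O) = 4*(-128 + 5390) = 4*5262 = 21048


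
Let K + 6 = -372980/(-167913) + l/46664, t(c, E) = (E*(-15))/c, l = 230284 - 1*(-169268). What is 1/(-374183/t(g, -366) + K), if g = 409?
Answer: -597456282690/16652008235876827 ≈ -3.5879e-5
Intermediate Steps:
l = 399552 (l = 230284 + 169268 = 399552)
t(c, E) = -15*E/c (t(c, E) = (-15*E)/c = -15*E/c)
K = 4685220038/979436529 (K = -6 + (-372980/(-167913) + 399552/46664) = -6 + (-372980*(-1/167913) + 399552*(1/46664)) = -6 + (372980/167913 + 49944/5833) = -6 + 10561839212/979436529 = 4685220038/979436529 ≈ 4.7836)
1/(-374183/t(g, -366) + K) = 1/(-374183/((-15*(-366)/409)) + 4685220038/979436529) = 1/(-374183/((-15*(-366)*1/409)) + 4685220038/979436529) = 1/(-374183/5490/409 + 4685220038/979436529) = 1/(-374183*409/5490 + 4685220038/979436529) = 1/(-153040847/5490 + 4685220038/979436529) = 1/(-16652008235876827/597456282690) = -597456282690/16652008235876827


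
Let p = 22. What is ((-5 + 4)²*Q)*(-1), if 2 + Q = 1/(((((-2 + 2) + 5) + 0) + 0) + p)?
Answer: 53/27 ≈ 1.9630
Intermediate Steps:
Q = -53/27 (Q = -2 + 1/(((((-2 + 2) + 5) + 0) + 0) + 22) = -2 + 1/((((0 + 5) + 0) + 0) + 22) = -2 + 1/(((5 + 0) + 0) + 22) = -2 + 1/((5 + 0) + 22) = -2 + 1/(5 + 22) = -2 + 1/27 = -53/27 ≈ -1.9630)
((-5 + 4)²*Q)*(-1) = ((-5 + 4)²*(-53/27))*(-1) = ((-1)²*(-53/27))*(-1) = (1*(-53/27))*(-1) = -53/27*(-1) = 53/27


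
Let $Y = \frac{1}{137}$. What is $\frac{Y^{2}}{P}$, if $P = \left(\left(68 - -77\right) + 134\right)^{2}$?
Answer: $\frac{1}{1460997729} \approx 6.8446 \cdot 10^{-10}$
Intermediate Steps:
$P = 77841$ ($P = \left(\left(68 + 77\right) + 134\right)^{2} = \left(145 + 134\right)^{2} = 279^{2} = 77841$)
$Y = \frac{1}{137} \approx 0.0072993$
$\frac{Y^{2}}{P} = \frac{1}{18769 \cdot 77841} = \frac{1}{18769} \cdot \frac{1}{77841} = \frac{1}{1460997729}$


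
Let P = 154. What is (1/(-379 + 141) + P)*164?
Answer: 3005382/119 ≈ 25255.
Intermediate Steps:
(1/(-379 + 141) + P)*164 = (1/(-379 + 141) + 154)*164 = (1/(-238) + 154)*164 = (-1/238 + 154)*164 = (36651/238)*164 = 3005382/119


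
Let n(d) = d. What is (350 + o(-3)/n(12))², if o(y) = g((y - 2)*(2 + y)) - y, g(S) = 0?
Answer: 1962801/16 ≈ 1.2268e+5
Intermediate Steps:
o(y) = -y (o(y) = 0 - y = -y)
(350 + o(-3)/n(12))² = (350 - 1*(-3)/12)² = (350 + 3*(1/12))² = (350 + ¼)² = (1401/4)² = 1962801/16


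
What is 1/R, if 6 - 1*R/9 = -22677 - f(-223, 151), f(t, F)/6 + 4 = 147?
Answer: 1/211869 ≈ 4.7199e-6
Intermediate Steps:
f(t, F) = 858 (f(t, F) = -24 + 6*147 = -24 + 882 = 858)
R = 211869 (R = 54 - 9*(-22677 - 1*858) = 54 - 9*(-22677 - 858) = 54 - 9*(-23535) = 54 + 211815 = 211869)
1/R = 1/211869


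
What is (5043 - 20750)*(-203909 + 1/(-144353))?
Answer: 462333595415746/144353 ≈ 3.2028e+9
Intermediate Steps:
(5043 - 20750)*(-203909 + 1/(-144353)) = -15707*(-203909 - 1/144353) = -15707*(-29434875878/144353) = 462333595415746/144353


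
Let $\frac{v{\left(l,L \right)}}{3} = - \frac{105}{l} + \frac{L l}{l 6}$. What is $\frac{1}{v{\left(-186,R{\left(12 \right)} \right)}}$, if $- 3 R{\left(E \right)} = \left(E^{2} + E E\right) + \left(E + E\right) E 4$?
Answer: $- \frac{62}{14775} \approx -0.0041963$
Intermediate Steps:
$R{\left(E \right)} = - \frac{10 E^{2}}{3}$ ($R{\left(E \right)} = - \frac{\left(E^{2} + E E\right) + \left(E + E\right) E 4}{3} = - \frac{\left(E^{2} + E^{2}\right) + 2 E E 4}{3} = - \frac{2 E^{2} + 2 E^{2} \cdot 4}{3} = - \frac{2 E^{2} + 8 E^{2}}{3} = - \frac{10 E^{2}}{3}$)
$v{\left(l,L \right)} = \frac{L}{2} - \frac{315}{l}$ ($v{\left(l,L \right)} = 3 \left(- \frac{105}{l} + \frac{L l}{l 6}\right) = 3 \left(- \frac{105}{l} + \frac{L l}{6 l}\right) = 3 \left(- \frac{105}{l} + L l \frac{1}{6 l}\right) = 3 \left(- \frac{105}{l} + \frac{L}{6}\right) = \frac{L}{2} - \frac{315}{l}$)
$\frac{1}{v{\left(-186,R{\left(12 \right)} \right)}} = \frac{1}{\frac{\left(- \frac{10}{3}\right) 12^{2}}{2} - \frac{315}{-186}} = \frac{1}{\frac{\left(- \frac{10}{3}\right) 144}{2} - - \frac{105}{62}} = \frac{1}{\frac{1}{2} \left(-480\right) + \frac{105}{62}} = \frac{1}{-240 + \frac{105}{62}} = \frac{1}{- \frac{14775}{62}} = - \frac{62}{14775}$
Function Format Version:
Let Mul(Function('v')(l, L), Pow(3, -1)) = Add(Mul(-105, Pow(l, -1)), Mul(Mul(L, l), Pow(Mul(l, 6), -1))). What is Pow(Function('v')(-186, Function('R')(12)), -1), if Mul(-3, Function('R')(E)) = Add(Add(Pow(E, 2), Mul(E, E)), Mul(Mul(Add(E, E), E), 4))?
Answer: Rational(-62, 14775) ≈ -0.0041963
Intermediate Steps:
Function('R')(E) = Mul(Rational(-10, 3), Pow(E, 2)) (Function('R')(E) = Mul(Rational(-1, 3), Add(Add(Pow(E, 2), Mul(E, E)), Mul(Mul(Add(E, E), E), 4))) = Mul(Rational(-1, 3), Add(Add(Pow(E, 2), Pow(E, 2)), Mul(Mul(Mul(2, E), E), 4))) = Mul(Rational(-1, 3), Add(Mul(2, Pow(E, 2)), Mul(Mul(2, Pow(E, 2)), 4))) = Mul(Rational(-1, 3), Add(Mul(2, Pow(E, 2)), Mul(8, Pow(E, 2)))) = Mul(Rational(-1, 3), Mul(10, Pow(E, 2))) = Mul(Rational(-10, 3), Pow(E, 2)))
Function('v')(l, L) = Add(Mul(Rational(1, 2), L), Mul(-315, Pow(l, -1))) (Function('v')(l, L) = Mul(3, Add(Mul(-105, Pow(l, -1)), Mul(Mul(L, l), Pow(Mul(l, 6), -1)))) = Mul(3, Add(Mul(-105, Pow(l, -1)), Mul(Mul(L, l), Pow(Mul(6, l), -1)))) = Mul(3, Add(Mul(-105, Pow(l, -1)), Mul(Mul(L, l), Mul(Rational(1, 6), Pow(l, -1))))) = Mul(3, Add(Mul(-105, Pow(l, -1)), Mul(Rational(1, 6), L))) = Add(Mul(Rational(1, 2), L), Mul(-315, Pow(l, -1))))
Pow(Function('v')(-186, Function('R')(12)), -1) = Pow(Add(Mul(Rational(1, 2), Mul(Rational(-10, 3), Pow(12, 2))), Mul(-315, Pow(-186, -1))), -1) = Pow(Add(Mul(Rational(1, 2), Mul(Rational(-10, 3), 144)), Mul(-315, Rational(-1, 186))), -1) = Pow(Add(Mul(Rational(1, 2), -480), Rational(105, 62)), -1) = Pow(Add(-240, Rational(105, 62)), -1) = Pow(Rational(-14775, 62), -1) = Rational(-62, 14775)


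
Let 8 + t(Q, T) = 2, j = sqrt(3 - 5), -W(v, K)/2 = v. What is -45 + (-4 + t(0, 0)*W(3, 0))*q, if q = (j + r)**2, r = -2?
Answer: 19 - 128*I*sqrt(2) ≈ 19.0 - 181.02*I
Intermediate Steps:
W(v, K) = -2*v
j = I*sqrt(2) (j = sqrt(-2) = I*sqrt(2) ≈ 1.4142*I)
t(Q, T) = -6 (t(Q, T) = -8 + 2 = -6)
q = (-2 + I*sqrt(2))**2 (q = (I*sqrt(2) - 2)**2 = (-2 + I*sqrt(2))**2 ≈ 2.0 - 5.6569*I)
-45 + (-4 + t(0, 0)*W(3, 0))*q = -45 + (-4 - (-12)*3)*(2 - I*sqrt(2))**2 = -45 + (-4 - 6*(-6))*(2 - I*sqrt(2))**2 = -45 + (-4 + 36)*(2 - I*sqrt(2))**2 = -45 + 32*(2 - I*sqrt(2))**2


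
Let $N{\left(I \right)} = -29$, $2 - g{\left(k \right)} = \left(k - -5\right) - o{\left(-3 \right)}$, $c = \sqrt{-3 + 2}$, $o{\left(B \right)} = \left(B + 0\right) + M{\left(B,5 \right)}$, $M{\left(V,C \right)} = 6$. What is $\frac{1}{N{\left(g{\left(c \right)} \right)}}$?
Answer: $- \frac{1}{29} \approx -0.034483$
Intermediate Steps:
$o{\left(B \right)} = 6 + B$ ($o{\left(B \right)} = \left(B + 0\right) + 6 = B + 6 = 6 + B$)
$c = i$ ($c = \sqrt{-1} = i \approx 1.0 i$)
$g{\left(k \right)} = - k$ ($g{\left(k \right)} = 2 - \left(\left(k - -5\right) - \left(6 - 3\right)\right) = 2 - \left(\left(k + 5\right) - 3\right) = 2 - \left(\left(5 + k\right) - 3\right) = 2 - \left(2 + k\right) = - k$)
$\frac{1}{N{\left(g{\left(c \right)} \right)}} = \frac{1}{-29} = - \frac{1}{29}$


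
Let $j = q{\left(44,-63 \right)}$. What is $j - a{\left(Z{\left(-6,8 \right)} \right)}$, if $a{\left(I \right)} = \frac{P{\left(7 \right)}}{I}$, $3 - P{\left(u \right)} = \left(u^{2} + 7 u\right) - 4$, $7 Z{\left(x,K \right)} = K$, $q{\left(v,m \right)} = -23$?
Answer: $\frac{453}{8} \approx 56.625$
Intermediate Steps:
$Z{\left(x,K \right)} = \frac{K}{7}$
$j = -23$
$P{\left(u \right)} = 7 - u^{2} - 7 u$ ($P{\left(u \right)} = 3 - \left(\left(u^{2} + 7 u\right) - 4\right) = 3 - \left(-4 + u^{2} + 7 u\right) = 7 - u^{2} - 7 u$)
$a{\left(I \right)} = - \frac{91}{I}$ ($a{\left(I \right)} = \frac{7 - 7^{2} - 49}{I} = \frac{7 - 49 - 49}{I} = - \frac{91}{I}$)
$j - a{\left(Z{\left(-6,8 \right)} \right)} = -23 - - \frac{91}{\frac{1}{7} \cdot 8} = -23 - - \frac{91}{\frac{8}{7}} = -23 - \left(-91\right) \frac{7}{8} = -23 - - \frac{637}{8} = -23 + \frac{637}{8} = \frac{453}{8}$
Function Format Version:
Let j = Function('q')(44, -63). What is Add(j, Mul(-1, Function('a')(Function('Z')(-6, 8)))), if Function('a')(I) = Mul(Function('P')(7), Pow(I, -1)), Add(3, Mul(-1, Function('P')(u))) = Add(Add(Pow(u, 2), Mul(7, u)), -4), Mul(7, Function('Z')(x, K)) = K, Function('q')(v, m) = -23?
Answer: Rational(453, 8) ≈ 56.625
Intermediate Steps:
Function('Z')(x, K) = Mul(Rational(1, 7), K)
j = -23
Function('P')(u) = Add(7, Mul(-1, Pow(u, 2)), Mul(-7, u)) (Function('P')(u) = Add(3, Mul(-1, Add(Add(Pow(u, 2), Mul(7, u)), -4))) = Add(3, Mul(-1, Add(-4, Pow(u, 2), Mul(7, u)))) = Add(3, Add(4, Mul(-1, Pow(u, 2)), Mul(-7, u))) = Add(7, Mul(-1, Pow(u, 2)), Mul(-7, u)))
Function('a')(I) = Mul(-91, Pow(I, -1)) (Function('a')(I) = Mul(Add(7, Mul(-1, Pow(7, 2)), Mul(-7, 7)), Pow(I, -1)) = Mul(Add(7, Mul(-1, 49), -49), Pow(I, -1)) = Mul(Add(7, -49, -49), Pow(I, -1)) = Mul(-91, Pow(I, -1)))
Add(j, Mul(-1, Function('a')(Function('Z')(-6, 8)))) = Add(-23, Mul(-1, Mul(-91, Pow(Mul(Rational(1, 7), 8), -1)))) = Add(-23, Mul(-1, Mul(-91, Pow(Rational(8, 7), -1)))) = Add(-23, Mul(-1, Mul(-91, Rational(7, 8)))) = Add(-23, Mul(-1, Rational(-637, 8))) = Add(-23, Rational(637, 8)) = Rational(453, 8)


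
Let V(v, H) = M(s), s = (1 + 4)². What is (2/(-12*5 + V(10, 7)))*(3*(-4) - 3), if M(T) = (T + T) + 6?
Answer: 15/2 ≈ 7.5000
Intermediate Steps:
s = 25 (s = 5² = 25)
M(T) = 6 + 2*T (M(T) = 2*T + 6 = 6 + 2*T)
V(v, H) = 56 (V(v, H) = 6 + 2*25 = 6 + 50 = 56)
(2/(-12*5 + V(10, 7)))*(3*(-4) - 3) = (2/(-12*5 + 56))*(3*(-4) - 3) = (2/(-60 + 56))*(-12 - 3) = (2/(-4))*(-15) = (2*(-¼))*(-15) = -½*(-15) = 15/2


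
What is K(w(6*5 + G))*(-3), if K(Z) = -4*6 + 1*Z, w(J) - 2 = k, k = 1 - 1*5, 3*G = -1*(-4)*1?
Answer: 78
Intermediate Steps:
G = 4/3 (G = (-1*(-4)*1)/3 = (4*1)/3 = (⅓)*4 = 4/3 ≈ 1.3333)
k = -4 (k = 1 - 5 = -4)
w(J) = -2 (w(J) = 2 - 4 = -2)
K(Z) = -24 + Z
K(w(6*5 + G))*(-3) = (-24 - 2)*(-3) = -26*(-3) = 78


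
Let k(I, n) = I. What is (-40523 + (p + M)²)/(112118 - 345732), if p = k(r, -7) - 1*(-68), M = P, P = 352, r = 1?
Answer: -68359/116807 ≈ -0.58523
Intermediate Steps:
M = 352
p = 69 (p = 1 - 1*(-68) = 1 + 68 = 69)
(-40523 + (p + M)²)/(112118 - 345732) = (-40523 + (69 + 352)²)/(112118 - 345732) = (-40523 + 421²)/(-233614) = (-40523 + 177241)*(-1/233614) = 136718*(-1/233614) = -68359/116807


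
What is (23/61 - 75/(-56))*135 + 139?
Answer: 1266329/3416 ≈ 370.71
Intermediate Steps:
(23/61 - 75/(-56))*135 + 139 = (23*(1/61) - 75*(-1/56))*135 + 139 = (23/61 + 75/56)*135 + 139 = (5863/3416)*135 + 139 = 791505/3416 + 139 = 1266329/3416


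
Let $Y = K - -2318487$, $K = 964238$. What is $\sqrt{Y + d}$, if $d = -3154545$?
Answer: $2 \sqrt{32045} \approx 358.02$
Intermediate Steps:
$Y = 3282725$ ($Y = 964238 - -2318487 = 964238 + 2318487 = 3282725$)
$\sqrt{Y + d} = \sqrt{3282725 - 3154545} = \sqrt{128180} = 2 \sqrt{32045}$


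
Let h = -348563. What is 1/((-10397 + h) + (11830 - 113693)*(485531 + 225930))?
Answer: -1/72471910803 ≈ -1.3798e-11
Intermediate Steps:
1/((-10397 + h) + (11830 - 113693)*(485531 + 225930)) = 1/((-10397 - 348563) + (11830 - 113693)*(485531 + 225930)) = 1/(-358960 - 101863*711461) = 1/(-358960 - 72471551843) = 1/(-72471910803) = -1/72471910803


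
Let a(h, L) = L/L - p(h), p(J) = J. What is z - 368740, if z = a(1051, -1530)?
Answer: -369790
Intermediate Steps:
a(h, L) = 1 - h (a(h, L) = L/L - h = 1 - h)
z = -1050 (z = 1 - 1*1051 = 1 - 1051 = -1050)
z - 368740 = -1050 - 368740 = -369790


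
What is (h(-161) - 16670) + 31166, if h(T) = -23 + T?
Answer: 14312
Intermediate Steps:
(h(-161) - 16670) + 31166 = ((-23 - 161) - 16670) + 31166 = (-184 - 16670) + 31166 = -16854 + 31166 = 14312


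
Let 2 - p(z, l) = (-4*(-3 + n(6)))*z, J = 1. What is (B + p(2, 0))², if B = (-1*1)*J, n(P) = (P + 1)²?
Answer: 136161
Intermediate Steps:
n(P) = (1 + P)²
p(z, l) = 2 + 184*z (p(z, l) = 2 - (-4*(-3 + (1 + 6)²))*z = 2 - (-4*(-3 + 7²))*z = 2 - (-4*(-3 + 49))*z = 2 - (-4*46)*z = 2 - (-184)*z = 2 + 184*z)
B = -1 (B = -1*1*1 = -1*1 = -1)
(B + p(2, 0))² = (-1 + (2 + 184*2))² = (-1 + (2 + 368))² = (-1 + 370)² = 369² = 136161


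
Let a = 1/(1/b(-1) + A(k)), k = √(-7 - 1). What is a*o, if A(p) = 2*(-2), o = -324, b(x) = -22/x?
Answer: 2376/29 ≈ 81.931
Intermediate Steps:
k = 2*I*√2 (k = √(-8) = 2*I*√2 ≈ 2.8284*I)
A(p) = -4
a = -22/87 (a = 1/(1/(-22/(-1)) - 4) = 1/(1/(-22*(-1)) - 4) = 1/(1/22 - 4) = 1/(-87/22) = -22/87 ≈ -0.25287)
a*o = -22/87*(-324) = 2376/29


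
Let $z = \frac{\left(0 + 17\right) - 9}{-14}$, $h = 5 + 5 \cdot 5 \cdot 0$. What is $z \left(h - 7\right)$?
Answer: $\frac{8}{7} \approx 1.1429$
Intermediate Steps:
$h = 5$ ($h = 5 + 5 \cdot 0 = 5 + 0 = 5$)
$z = - \frac{4}{7}$ ($z = \left(17 - 9\right) \left(- \frac{1}{14}\right) = 8 \left(- \frac{1}{14}\right) = - \frac{4}{7} \approx -0.57143$)
$z \left(h - 7\right) = - \frac{4 \left(5 - 7\right)}{7} = \left(- \frac{4}{7}\right) \left(-2\right) = \frac{8}{7}$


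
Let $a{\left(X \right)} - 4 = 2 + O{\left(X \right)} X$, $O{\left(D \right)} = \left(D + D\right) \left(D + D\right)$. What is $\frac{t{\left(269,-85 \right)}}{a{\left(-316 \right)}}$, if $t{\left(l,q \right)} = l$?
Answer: $- \frac{269}{126217978} \approx -2.1312 \cdot 10^{-6}$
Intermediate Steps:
$O{\left(D \right)} = 4 D^{2}$ ($O{\left(D \right)} = 2 D 2 D = 4 D^{2}$)
$a{\left(X \right)} = 6 + 4 X^{3}$ ($a{\left(X \right)} = 4 + \left(2 + 4 X^{2} X\right) = 4 + \left(2 + 4 X^{3}\right) = 6 + 4 X^{3}$)
$\frac{t{\left(269,-85 \right)}}{a{\left(-316 \right)}} = \frac{269}{6 + 4 \left(-316\right)^{3}} = \frac{269}{6 + 4 \left(-31554496\right)} = \frac{269}{6 - 126217984} = \frac{269}{-126217978} = 269 \left(- \frac{1}{126217978}\right) = - \frac{269}{126217978}$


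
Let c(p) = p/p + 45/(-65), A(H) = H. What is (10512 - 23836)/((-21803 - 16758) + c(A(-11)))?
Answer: 173212/501289 ≈ 0.34553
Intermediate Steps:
c(p) = 4/13 (c(p) = 1 + 45*(-1/65) = 1 - 9/13 = 4/13)
(10512 - 23836)/((-21803 - 16758) + c(A(-11))) = (10512 - 23836)/((-21803 - 16758) + 4/13) = -13324/(-38561 + 4/13) = -13324/(-501289/13) = -13324*(-13/501289) = 173212/501289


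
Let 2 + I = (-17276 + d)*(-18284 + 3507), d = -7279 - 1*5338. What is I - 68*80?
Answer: 441723419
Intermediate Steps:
d = -12617 (d = -7279 - 5338 = -12617)
I = 441728859 (I = -2 + (-17276 - 12617)*(-18284 + 3507) = -2 - 29893*(-14777) = -2 + 441728861 = 441728859)
I - 68*80 = 441728859 - 68*80 = 441728859 - 1*5440 = 441728859 - 5440 = 441723419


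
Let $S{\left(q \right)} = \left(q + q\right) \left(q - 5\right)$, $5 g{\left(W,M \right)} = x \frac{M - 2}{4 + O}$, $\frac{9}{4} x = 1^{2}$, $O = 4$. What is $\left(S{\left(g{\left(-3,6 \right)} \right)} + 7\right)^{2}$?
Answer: $\frac{176438089}{4100625} \approx 43.027$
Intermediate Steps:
$x = \frac{4}{9}$ ($x = \frac{4 \cdot 1^{2}}{9} = \frac{4}{9} \cdot 1 = \frac{4}{9} \approx 0.44444$)
$g{\left(W,M \right)} = - \frac{1}{45} + \frac{M}{90}$ ($g{\left(W,M \right)} = \frac{\frac{4}{9} \frac{M - 2}{4 + 4}}{5} = \frac{\frac{4}{9} \frac{-2 + M}{8}}{5} = \frac{\frac{4}{9} \left(-2 + M\right) \frac{1}{8}}{5} = \frac{\frac{4}{9} \left(- \frac{1}{4} + \frac{M}{8}\right)}{5} = \frac{- \frac{1}{9} + \frac{M}{18}}{5} = - \frac{1}{45} + \frac{M}{90}$)
$S{\left(q \right)} = 2 q \left(-5 + q\right)$
$\left(S{\left(g{\left(-3,6 \right)} \right)} + 7\right)^{2} = \left(2 \left(- \frac{1}{45} + \frac{1}{90} \cdot 6\right) \left(-5 + \left(- \frac{1}{45} + \frac{1}{90} \cdot 6\right)\right) + 7\right)^{2} = \left(2 \left(- \frac{1}{45} + \frac{1}{15}\right) \left(-5 + \left(- \frac{1}{45} + \frac{1}{15}\right)\right) + 7\right)^{2} = \left(2 \cdot \frac{2}{45} \left(-5 + \frac{2}{45}\right) + 7\right)^{2} = \left(2 \cdot \frac{2}{45} \left(- \frac{223}{45}\right) + 7\right)^{2} = \left(- \frac{892}{2025} + 7\right)^{2} = \left(\frac{13283}{2025}\right)^{2} = \frac{176438089}{4100625}$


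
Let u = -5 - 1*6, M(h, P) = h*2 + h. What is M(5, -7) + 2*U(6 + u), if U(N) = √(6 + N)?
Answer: 17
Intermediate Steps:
M(h, P) = 3*h (M(h, P) = 2*h + h = 3*h)
u = -11 (u = -5 - 6 = -11)
M(5, -7) + 2*U(6 + u) = 3*5 + 2*√(6 + (6 - 11)) = 15 + 2*√(6 - 5) = 15 + 2*√1 = 15 + 2*1 = 15 + 2 = 17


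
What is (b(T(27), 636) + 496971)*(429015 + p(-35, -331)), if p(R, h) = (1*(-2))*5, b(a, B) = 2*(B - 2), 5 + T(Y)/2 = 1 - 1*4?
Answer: 213747022195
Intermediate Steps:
T(Y) = -16 (T(Y) = -10 + 2*(1 - 1*4) = -10 + 2*(1 - 4) = -10 + 2*(-3) = -10 - 6 = -16)
b(a, B) = -4 + 2*B (b(a, B) = 2*(-2 + B) = -4 + 2*B)
p(R, h) = -10 (p(R, h) = -2*5 = -10)
(b(T(27), 636) + 496971)*(429015 + p(-35, -331)) = ((-4 + 2*636) + 496971)*(429015 - 10) = ((-4 + 1272) + 496971)*429005 = (1268 + 496971)*429005 = 498239*429005 = 213747022195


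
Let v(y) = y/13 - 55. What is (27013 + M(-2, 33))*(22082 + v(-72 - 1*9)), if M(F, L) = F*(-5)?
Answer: 7735874210/13 ≈ 5.9507e+8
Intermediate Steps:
M(F, L) = -5*F
v(y) = -55 + y/13 (v(y) = y*(1/13) - 55 = y/13 - 55 = -55 + y/13)
(27013 + M(-2, 33))*(22082 + v(-72 - 1*9)) = (27013 - 5*(-2))*(22082 + (-55 + (-72 - 1*9)/13)) = (27013 + 10)*(22082 + (-55 + (-72 - 9)/13)) = 27023*(22082 + (-55 + (1/13)*(-81))) = 27023*(22082 + (-55 - 81/13)) = 27023*(22082 - 796/13) = 27023*(286270/13) = 7735874210/13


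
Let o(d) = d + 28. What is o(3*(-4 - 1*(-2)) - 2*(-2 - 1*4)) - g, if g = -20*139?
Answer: 2814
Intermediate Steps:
g = -2780
o(d) = 28 + d
o(3*(-4 - 1*(-2)) - 2*(-2 - 1*4)) - g = (28 + (3*(-4 - 1*(-2)) - 2*(-2 - 1*4))) - 1*(-2780) = (28 + (3*(-4 + 2) - 2*(-2 - 4))) + 2780 = (28 + (3*(-2) - 2*(-6))) + 2780 = (28 + (-6 + 12)) + 2780 = (28 + 6) + 2780 = 34 + 2780 = 2814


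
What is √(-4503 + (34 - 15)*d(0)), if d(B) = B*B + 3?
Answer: 3*I*√494 ≈ 66.678*I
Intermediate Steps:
d(B) = 3 + B² (d(B) = B² + 3 = 3 + B²)
√(-4503 + (34 - 15)*d(0)) = √(-4503 + (34 - 15)*(3 + 0²)) = √(-4503 + 19*(3 + 0)) = √(-4503 + 19*3) = √(-4503 + 57) = √(-4446) = 3*I*√494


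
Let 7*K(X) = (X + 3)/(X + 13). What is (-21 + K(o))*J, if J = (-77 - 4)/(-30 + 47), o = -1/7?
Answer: 11889/119 ≈ 99.908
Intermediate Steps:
o = -⅐ (o = -1*⅐ = -⅐ ≈ -0.14286)
K(X) = (3 + X)/(7*(13 + X)) (K(X) = ((X + 3)/(X + 13))/7 = ((3 + X)/(13 + X))/7 = (3 + X)/(7*(13 + X)))
J = -81/17 ≈ -4.7647
(-21 + K(o))*J = (-21 + (3 - ⅐)/(7*(13 - ⅐)))*(-81/17) = (-21 + (⅐)*(20/7)/(90/7))*(-81/17) = (-21 + (⅐)*(7/90)*(20/7))*(-81/17) = (-21 + 2/63)*(-81/17) = -1321/63*(-81/17) = 11889/119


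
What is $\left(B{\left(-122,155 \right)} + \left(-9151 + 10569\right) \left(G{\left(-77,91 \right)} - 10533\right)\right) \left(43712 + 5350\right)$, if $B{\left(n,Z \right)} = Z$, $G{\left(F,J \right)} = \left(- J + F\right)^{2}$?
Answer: $1230768988566$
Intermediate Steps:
$G{\left(F,J \right)} = \left(F - J\right)^{2}$
$\left(B{\left(-122,155 \right)} + \left(-9151 + 10569\right) \left(G{\left(-77,91 \right)} - 10533\right)\right) \left(43712 + 5350\right) = \left(155 + \left(-9151 + 10569\right) \left(\left(-77 - 91\right)^{2} - 10533\right)\right) \left(43712 + 5350\right) = \left(155 + 1418 \left(\left(-77 - 91\right)^{2} - 10533\right)\right) 49062 = \left(155 + 1418 \left(\left(-168\right)^{2} - 10533\right)\right) 49062 = \left(155 + 1418 \left(28224 - 10533\right)\right) 49062 = \left(155 + 1418 \cdot 17691\right) 49062 = \left(155 + 25085838\right) 49062 = 25085993 \cdot 49062 = 1230768988566$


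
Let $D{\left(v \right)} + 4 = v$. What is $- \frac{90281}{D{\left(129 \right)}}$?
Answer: $- \frac{90281}{125} \approx -722.25$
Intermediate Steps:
$D{\left(v \right)} = -4 + v$
$- \frac{90281}{D{\left(129 \right)}} = - \frac{90281}{-4 + 129} = - \frac{90281}{125}$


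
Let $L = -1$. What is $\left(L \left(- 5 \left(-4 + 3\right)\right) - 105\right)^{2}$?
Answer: $12100$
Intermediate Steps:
$\left(L \left(- 5 \left(-4 + 3\right)\right) - 105\right)^{2} = \left(- \left(-5\right) \left(-4 + 3\right) - 105\right)^{2} = \left(- \left(-5\right) \left(-1\right) - 105\right)^{2} = \left(\left(-1\right) 5 - 105\right)^{2} = \left(-5 - 105\right)^{2} = \left(-110\right)^{2} = 12100$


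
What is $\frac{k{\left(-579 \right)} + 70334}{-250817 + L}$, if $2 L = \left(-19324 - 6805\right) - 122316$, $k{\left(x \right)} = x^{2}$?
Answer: $- \frac{811150}{650079} \approx -1.2478$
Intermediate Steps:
$L = - \frac{148445}{2}$ ($L = \frac{\left(-19324 - 6805\right) - 122316}{2} = \frac{-26129 - 122316}{2} = \frac{1}{2} \left(-148445\right) = - \frac{148445}{2} \approx -74223.0$)
$\frac{k{\left(-579 \right)} + 70334}{-250817 + L} = \frac{\left(-579\right)^{2} + 70334}{-250817 - \frac{148445}{2}} = \frac{335241 + 70334}{- \frac{650079}{2}} = 405575 \left(- \frac{2}{650079}\right) = - \frac{811150}{650079}$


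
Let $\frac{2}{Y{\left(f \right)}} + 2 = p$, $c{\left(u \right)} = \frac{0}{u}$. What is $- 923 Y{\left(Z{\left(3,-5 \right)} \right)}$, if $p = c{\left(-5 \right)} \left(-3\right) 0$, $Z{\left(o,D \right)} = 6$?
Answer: $923$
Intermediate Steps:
$c{\left(u \right)} = 0$
$p = 0$ ($p = 0 \left(-3\right) 0 = 0 \cdot 0 = 0$)
$Y{\left(f \right)} = -1$ ($Y{\left(f \right)} = \frac{2}{-2 + 0} = \frac{2}{-2} = 2 \left(- \frac{1}{2}\right) = -1$)
$- 923 Y{\left(Z{\left(3,-5 \right)} \right)} = \left(-923\right) \left(-1\right) = 923$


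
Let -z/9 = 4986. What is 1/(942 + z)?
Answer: -1/43932 ≈ -2.2762e-5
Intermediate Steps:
z = -44874 (z = -9*4986 = -44874)
1/(942 + z) = 1/(942 - 44874) = 1/(-43932) = -1/43932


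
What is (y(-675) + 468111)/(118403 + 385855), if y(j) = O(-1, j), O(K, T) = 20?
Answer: 468131/504258 ≈ 0.92836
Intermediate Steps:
y(j) = 20
(y(-675) + 468111)/(118403 + 385855) = (20 + 468111)/(118403 + 385855) = 468131/504258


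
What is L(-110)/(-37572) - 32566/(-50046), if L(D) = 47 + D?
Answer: 10760725/16494108 ≈ 0.65240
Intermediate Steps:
L(-110)/(-37572) - 32566/(-50046) = (47 - 110)/(-37572) - 32566/(-50046) = -63*(-1/37572) - 32566*(-1/50046) = 21/12524 + 857/1317 = 10760725/16494108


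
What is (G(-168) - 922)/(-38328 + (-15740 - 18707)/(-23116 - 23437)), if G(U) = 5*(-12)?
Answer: 45715046/1784248937 ≈ 0.025621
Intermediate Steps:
G(U) = -60
(G(-168) - 922)/(-38328 + (-15740 - 18707)/(-23116 - 23437)) = (-60 - 922)/(-38328 + (-15740 - 18707)/(-23116 - 23437)) = -982/(-38328 - 34447/(-46553)) = -982/(-38328 - 34447*(-1/46553)) = -982/(-38328 + 34447/46553) = -982/(-1784248937/46553) = -982*(-46553/1784248937) = 45715046/1784248937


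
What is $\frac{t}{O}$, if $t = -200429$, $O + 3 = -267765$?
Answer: $\frac{200429}{267768} \approx 0.74852$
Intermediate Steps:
$O = -267768$ ($O = -3 - 267765 = -267768$)
$\frac{t}{O} = - \frac{200429}{-267768} = \left(-200429\right) \left(- \frac{1}{267768}\right) = \frac{200429}{267768}$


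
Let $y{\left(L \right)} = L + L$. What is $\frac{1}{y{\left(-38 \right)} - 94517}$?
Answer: $- \frac{1}{94593} \approx -1.0572 \cdot 10^{-5}$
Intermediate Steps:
$y{\left(L \right)} = 2 L$
$\frac{1}{y{\left(-38 \right)} - 94517} = \frac{1}{2 \left(-38\right) - 94517} = \frac{1}{-76 - 94517} = \frac{1}{-94593} = - \frac{1}{94593}$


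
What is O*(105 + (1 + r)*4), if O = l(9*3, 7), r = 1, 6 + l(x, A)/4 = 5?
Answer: -452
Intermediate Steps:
l(x, A) = -4 (l(x, A) = -24 + 4*5 = -24 + 20 = -4)
O = -4
O*(105 + (1 + r)*4) = -4*(105 + (1 + 1)*4) = -4*(105 + 2*4) = -4*(105 + 8) = -4*113 = -452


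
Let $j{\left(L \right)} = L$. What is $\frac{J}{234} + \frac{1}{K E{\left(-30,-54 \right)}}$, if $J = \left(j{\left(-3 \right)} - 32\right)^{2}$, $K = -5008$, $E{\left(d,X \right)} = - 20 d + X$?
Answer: $\frac{42943597}{8203104} \approx 5.235$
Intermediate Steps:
$E{\left(d,X \right)} = X - 20 d$
$J = 1225$ ($J = \left(-3 - 32\right)^{2} = \left(-35\right)^{2} = 1225$)
$\frac{J}{234} + \frac{1}{K E{\left(-30,-54 \right)}} = \frac{1225}{234} + \frac{1}{\left(-5008\right) \left(-54 - -600\right)} = 1225 \cdot \frac{1}{234} - \frac{1}{5008 \left(-54 + 600\right)} = \frac{1225}{234} - \frac{1}{5008 \cdot 546} = \frac{1225}{234} - \frac{1}{2734368} = \frac{42943597}{8203104}$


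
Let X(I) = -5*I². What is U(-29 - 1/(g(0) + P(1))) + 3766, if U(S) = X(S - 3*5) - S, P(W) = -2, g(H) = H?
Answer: -22667/4 ≈ -5666.8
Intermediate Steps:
U(S) = -S - 5*(-15 + S)² (U(S) = -5*(S - 3*5)² - S = -5*(S - 15)² - S = -5*(-15 + S)² - S = -S - 5*(-15 + S)²)
U(-29 - 1/(g(0) + P(1))) + 3766 = (-(-29 - 1/(0 - 2)) - 5*(-15 + (-29 - 1/(0 - 2)))²) + 3766 = (-(-29 - 1/(-2)) - 5*(-15 + (-29 - 1/(-2)))²) + 3766 = (-(-29 - 1*(-½)) - 5*(-15 + (-29 - 1*(-½)))²) + 3766 = (-(-29 + ½) - 5*(-15 + (-29 + ½))²) + 3766 = (-1*(-57/2) - 5*(-15 - 57/2)²) + 3766 = (57/2 - 5*(-87/2)²) + 3766 = (57/2 - 5*7569/4) + 3766 = (57/2 - 37845/4) + 3766 = -37731/4 + 3766 = -22667/4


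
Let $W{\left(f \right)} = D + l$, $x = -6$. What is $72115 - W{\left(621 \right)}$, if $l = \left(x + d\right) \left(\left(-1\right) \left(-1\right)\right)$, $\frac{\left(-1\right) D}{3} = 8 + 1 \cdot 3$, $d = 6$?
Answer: $72148$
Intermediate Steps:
$D = -33$ ($D = - 3 \left(8 + 1 \cdot 3\right) = - 3 \left(8 + 3\right) = \left(-3\right) 11 = -33$)
$l = 0$ ($l = \left(-6 + 6\right) \left(\left(-1\right) \left(-1\right)\right) = 0 \cdot 1 = 0$)
$W{\left(f \right)} = -33$ ($W{\left(f \right)} = -33 + 0 = -33$)
$72115 - W{\left(621 \right)} = 72115 - -33 = 72115 + 33 = 72148$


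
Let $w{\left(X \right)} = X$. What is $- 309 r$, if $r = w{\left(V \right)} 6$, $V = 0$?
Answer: $0$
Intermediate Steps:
$r = 0$ ($r = 0 \cdot 6 = 0$)
$- 309 r = \left(-309\right) 0 = 0$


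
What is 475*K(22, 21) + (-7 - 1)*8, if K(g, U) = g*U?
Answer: 219386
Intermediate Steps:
K(g, U) = U*g
475*K(22, 21) + (-7 - 1)*8 = 475*(21*22) + (-7 - 1)*8 = 475*462 - 8*8 = 219450 - 64 = 219386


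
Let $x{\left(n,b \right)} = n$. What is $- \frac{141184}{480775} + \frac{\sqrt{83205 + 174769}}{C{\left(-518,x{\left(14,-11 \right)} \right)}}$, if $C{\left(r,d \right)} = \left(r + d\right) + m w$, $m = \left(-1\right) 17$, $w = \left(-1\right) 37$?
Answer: $- \frac{141184}{480775} + \frac{\sqrt{257974}}{125} \approx 3.7696$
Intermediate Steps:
$w = -37$
$m = -17$
$C{\left(r,d \right)} = 629 + d + r$ ($C{\left(r,d \right)} = \left(r + d\right) - -629 = \left(d + r\right) + 629 = 629 + d + r$)
$- \frac{141184}{480775} + \frac{\sqrt{83205 + 174769}}{C{\left(-518,x{\left(14,-11 \right)} \right)}} = - \frac{141184}{480775} + \frac{\sqrt{83205 + 174769}}{629 + 14 - 518} = \left(-141184\right) \frac{1}{480775} + \frac{\sqrt{257974}}{125} = - \frac{141184}{480775} + \sqrt{257974} \cdot \frac{1}{125} = - \frac{141184}{480775} + \frac{\sqrt{257974}}{125}$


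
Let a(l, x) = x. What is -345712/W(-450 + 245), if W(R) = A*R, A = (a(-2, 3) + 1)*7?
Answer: 2108/35 ≈ 60.229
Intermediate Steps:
A = 28 (A = (3 + 1)*7 = 4*7 = 28)
W(R) = 28*R
-345712/W(-450 + 245) = -345712*1/(28*(-450 + 245)) = -345712/(28*(-205)) = -345712/(-5740) = -345712*(-1/5740) = 2108/35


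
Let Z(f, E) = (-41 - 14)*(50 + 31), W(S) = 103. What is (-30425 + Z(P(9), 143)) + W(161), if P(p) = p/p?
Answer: -34777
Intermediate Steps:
P(p) = 1
Z(f, E) = -4455 (Z(f, E) = -55*81 = -4455)
(-30425 + Z(P(9), 143)) + W(161) = (-30425 - 4455) + 103 = -34880 + 103 = -34777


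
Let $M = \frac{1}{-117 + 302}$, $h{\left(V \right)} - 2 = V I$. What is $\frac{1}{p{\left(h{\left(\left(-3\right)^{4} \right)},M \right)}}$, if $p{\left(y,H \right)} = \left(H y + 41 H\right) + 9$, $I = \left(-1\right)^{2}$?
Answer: $\frac{185}{1789} \approx 0.10341$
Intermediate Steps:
$I = 1$
$h{\left(V \right)} = 2 + V$ ($h{\left(V \right)} = 2 + V 1 = 2 + V$)
$M = \frac{1}{185} \approx 0.0054054$
$p{\left(y,H \right)} = 9 + 41 H + H y$ ($p{\left(y,H \right)} = \left(41 H + H y\right) + 9 = 9 + 41 H + H y$)
$\frac{1}{p{\left(h{\left(\left(-3\right)^{4} \right)},M \right)}} = \frac{1}{9 + 41 \cdot \frac{1}{185} + \frac{2 + \left(-3\right)^{4}}{185}} = \frac{1}{9 + \frac{41}{185} + \frac{2 + 81}{185}} = \frac{1}{9 + \frac{41}{185} + \frac{1}{185} \cdot 83} = \frac{1}{9 + \frac{41}{185} + \frac{83}{185}} = \frac{1}{\frac{1789}{185}} = \frac{185}{1789}$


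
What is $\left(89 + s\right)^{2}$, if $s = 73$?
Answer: $26244$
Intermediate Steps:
$\left(89 + s\right)^{2} = \left(89 + 73\right)^{2} = 162^{2} = 26244$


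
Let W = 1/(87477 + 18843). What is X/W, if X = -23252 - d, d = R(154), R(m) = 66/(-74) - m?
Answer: -90860327760/37 ≈ -2.4557e+9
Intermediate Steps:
R(m) = -33/37 - m (R(m) = 66*(-1/74) - m = -33/37 - m)
d = -5731/37 (d = -33/37 - 1*154 = -33/37 - 154 = -5731/37 ≈ -154.89)
X = -854593/37 (X = -23252 - 1*(-5731/37) = -23252 + 5731/37 = -854593/37 ≈ -23097.)
W = 1/106320 ≈ 9.4056e-6
X/W = -854593/(37*1/106320) = -854593/37*106320 = -90860327760/37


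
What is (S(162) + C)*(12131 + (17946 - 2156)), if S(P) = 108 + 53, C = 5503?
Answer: 158144544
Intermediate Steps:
S(P) = 161
(S(162) + C)*(12131 + (17946 - 2156)) = (161 + 5503)*(12131 + (17946 - 2156)) = 5664*(12131 + 15790) = 5664*27921 = 158144544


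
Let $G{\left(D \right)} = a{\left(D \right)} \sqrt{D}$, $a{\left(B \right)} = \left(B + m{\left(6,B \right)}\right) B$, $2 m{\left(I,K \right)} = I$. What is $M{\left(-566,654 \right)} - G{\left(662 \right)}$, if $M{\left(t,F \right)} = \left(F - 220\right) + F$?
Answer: $1088 - 440230 \sqrt{662} \approx -1.1326 \cdot 10^{7}$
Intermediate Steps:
$m{\left(I,K \right)} = \frac{I}{2}$
$M{\left(t,F \right)} = -220 + 2 F$ ($M{\left(t,F \right)} = \left(-220 + F\right) + F = -220 + 2 F$)
$a{\left(B \right)} = B \left(3 + B\right)$ ($a{\left(B \right)} = \left(B + \frac{1}{2} \cdot 6\right) B = \left(B + 3\right) B = \left(3 + B\right) B = B \left(3 + B\right)$)
$G{\left(D \right)} = D^{\frac{3}{2}} \left(3 + D\right)$ ($G{\left(D \right)} = D \left(3 + D\right) \sqrt{D} = D^{\frac{3}{2}} \left(3 + D\right)$)
$M{\left(-566,654 \right)} - G{\left(662 \right)} = \left(-220 + 2 \cdot 654\right) - 662^{\frac{3}{2}} \left(3 + 662\right) = \left(-220 + 1308\right) - 662 \sqrt{662} \cdot 665 = 1088 - 440230 \sqrt{662}$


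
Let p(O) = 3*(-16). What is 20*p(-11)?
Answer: -960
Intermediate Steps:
p(O) = -48
20*p(-11) = 20*(-48) = -960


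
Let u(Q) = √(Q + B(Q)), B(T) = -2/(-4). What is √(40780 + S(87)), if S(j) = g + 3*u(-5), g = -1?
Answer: 3*√(18124 + 2*I*√2)/2 ≈ 201.94 + 0.015757*I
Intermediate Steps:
B(T) = ½ (B(T) = -2*(-¼) = ½)
u(Q) = √(½ + Q) (u(Q) = √(Q + ½) = √(½ + Q))
S(j) = -1 + 9*I*√2/2 (S(j) = -1 + 3*(√(2 + 4*(-5))/2) = -1 + 3*(√(2 - 20)/2) = -1 + 3*(√(-18)/2) = -1 + 3*((3*I*√2)/2) = -1 + 3*(3*I*√2/2) = -1 + 9*I*√2/2)
√(40780 + S(87)) = √(40780 + (-1 + 9*I*√2/2)) = √(40779 + 9*I*√2/2)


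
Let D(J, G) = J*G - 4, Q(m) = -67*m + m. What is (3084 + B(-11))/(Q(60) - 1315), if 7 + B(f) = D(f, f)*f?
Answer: -358/1055 ≈ -0.33934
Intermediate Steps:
Q(m) = -66*m
D(J, G) = -4 + G*J (D(J, G) = G*J - 4 = -4 + G*J)
B(f) = -7 + f*(-4 + f²) (B(f) = -7 + (-4 + f*f)*f = -7 + (-4 + f²)*f = -7 + f*(-4 + f²))
(3084 + B(-11))/(Q(60) - 1315) = (3084 + (-7 - 11*(-4 + (-11)²)))/(-66*60 - 1315) = (3084 + (-7 - 11*(-4 + 121)))/(-3960 - 1315) = (3084 + (-7 - 11*117))/(-5275) = (3084 + (-7 - 1287))*(-1/5275) = (3084 - 1294)*(-1/5275) = 1790*(-1/5275) = -358/1055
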